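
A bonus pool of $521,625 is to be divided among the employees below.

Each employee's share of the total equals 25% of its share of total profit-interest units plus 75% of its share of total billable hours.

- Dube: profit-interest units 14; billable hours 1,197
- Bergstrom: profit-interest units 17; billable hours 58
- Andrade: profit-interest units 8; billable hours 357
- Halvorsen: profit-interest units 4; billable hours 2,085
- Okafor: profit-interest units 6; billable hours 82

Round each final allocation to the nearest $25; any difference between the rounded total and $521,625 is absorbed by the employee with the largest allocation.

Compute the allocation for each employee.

Totals — profit-interest units 49, billable hours 3,779.
Combined weights (25% profit-interest units + 75% billable hours): Dube 0.3090; Bergstrom 0.0982; Andrade 0.1117; Halvorsen 0.4342; Okafor 0.0469.
Pro-rata amounts: Dube 161,177.65; Bergstrom 51,247.40; Andrade 58,249.03; Halvorsen 226,493.81; Okafor 24,457.11.
At nearest $25: Dube $161,175; Bergstrom $51,250; Andrade $58,250; Halvorsen $226,500; Okafor $24,450. Sum = $521,625.
No rounding difference to absorb.

Dube: $161,175 | Bergstrom: $51,250 | Andrade: $58,250 | Halvorsen: $226,500 | Okafor: $24,450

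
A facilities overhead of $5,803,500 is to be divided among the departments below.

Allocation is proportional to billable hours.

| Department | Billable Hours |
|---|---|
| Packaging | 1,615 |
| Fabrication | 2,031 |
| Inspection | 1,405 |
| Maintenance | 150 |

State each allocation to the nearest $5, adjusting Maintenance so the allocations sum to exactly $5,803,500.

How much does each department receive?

Packaging: $1,802,085 | Fabrication: $2,266,275 | Inspection: $1,567,760 | Maintenance: $167,380

Sum of billable hours: 5,201.
Unrounded shares: Packaging 1,615/5,201 × $5,803,500 = 1,802,086.62; Fabrication 2,031/5,201 × $5,803,500 = 2,266,277.35; Inspection 1,405/5,201 × $5,803,500 = 1,567,759.57; Maintenance 150/5,201 × $5,803,500 = 167,376.47.
Rounded to nearest $5: Packaging $1,802,085; Fabrication $2,266,275; Inspection $1,567,760; Maintenance $167,375. Sum = $5,803,495.
Difference $5,803,500 − $5,803,495 = +$5 applied to Maintenance: Maintenance becomes $167,380.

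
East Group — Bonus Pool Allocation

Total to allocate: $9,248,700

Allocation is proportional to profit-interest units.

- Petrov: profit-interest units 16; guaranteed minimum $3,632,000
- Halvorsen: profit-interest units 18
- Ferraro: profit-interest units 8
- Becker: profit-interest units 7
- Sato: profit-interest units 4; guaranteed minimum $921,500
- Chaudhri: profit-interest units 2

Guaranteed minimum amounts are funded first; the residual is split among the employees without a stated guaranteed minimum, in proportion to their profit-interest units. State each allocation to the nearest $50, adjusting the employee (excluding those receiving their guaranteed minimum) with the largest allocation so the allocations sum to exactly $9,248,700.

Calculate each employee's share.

Minimums first: Petrov $3,632,000; Sato $921,500. Residual $4,695,200.
Residual split over remaining profit-interest units 35: Halvorsen 2,414,674.29 → $2,414,650; Ferraro 1,073,188.57 → $1,073,200; Becker 939,040.00 → $939,050; Chaudhri 268,297.14 → $268,300.

Petrov: $3,632,000 | Halvorsen: $2,414,650 | Ferraro: $1,073,200 | Becker: $939,050 | Sato: $921,500 | Chaudhri: $268,300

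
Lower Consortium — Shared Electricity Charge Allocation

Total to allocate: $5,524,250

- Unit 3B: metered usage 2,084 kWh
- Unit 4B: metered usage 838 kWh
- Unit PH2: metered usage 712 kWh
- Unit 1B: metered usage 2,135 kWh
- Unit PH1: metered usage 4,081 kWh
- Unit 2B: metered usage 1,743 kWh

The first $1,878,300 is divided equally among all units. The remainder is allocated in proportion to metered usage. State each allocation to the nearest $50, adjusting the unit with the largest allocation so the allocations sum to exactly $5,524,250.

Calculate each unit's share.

Unit 3B: $968,450 · Unit 4B: $576,600 · Unit PH2: $536,950 · Unit 1B: $984,500 · Unit PH1: $1,596,550 · Unit 2B: $861,200

Equal tier: $1,878,300 ÷ 6 = $313,050 apiece.
Remainder $3,645,950 by metered usage (total 11,593): Unit 3B 655,409.28 → $655,400; Unit 4B 263,547.49 → $263,550; Unit PH2 223,921.02 → $223,900; Unit 1B 671,448.57 → $671,450; Unit PH1 1,283,457.43 → $1,283,450; Unit 2B 548,166.21 → $548,150.
Rounding difference +$50 on remainder applied to Unit PH1.
Totals: Unit 3B $313,050 + $655,400 = $968,450; Unit 4B $313,050 + $263,550 = $576,600; Unit PH2 $313,050 + $223,900 = $536,950; Unit 1B $313,050 + $671,450 = $984,500; Unit PH1 $313,050 + $1,283,500 = $1,596,550; Unit 2B $313,050 + $548,150 = $861,200.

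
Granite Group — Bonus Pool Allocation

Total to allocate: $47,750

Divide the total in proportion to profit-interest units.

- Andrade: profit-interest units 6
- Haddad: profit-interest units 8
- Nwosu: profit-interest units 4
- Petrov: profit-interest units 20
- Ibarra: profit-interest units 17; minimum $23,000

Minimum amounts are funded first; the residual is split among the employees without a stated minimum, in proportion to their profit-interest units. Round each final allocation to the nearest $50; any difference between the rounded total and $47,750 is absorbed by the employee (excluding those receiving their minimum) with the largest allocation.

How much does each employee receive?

Andrade: $3,900; Haddad: $5,200; Nwosu: $2,600; Petrov: $13,050; Ibarra: $23,000

Guaranteed amounts: Ibarra $23,000. Remaining pool $24,750.
Remaining pool split over remaining profit-interest units 38: Andrade 3,907.89 → $3,900; Haddad 5,210.53 → $5,200; Nwosu 2,605.26 → $2,600; Petrov 13,026.32 → $13,050.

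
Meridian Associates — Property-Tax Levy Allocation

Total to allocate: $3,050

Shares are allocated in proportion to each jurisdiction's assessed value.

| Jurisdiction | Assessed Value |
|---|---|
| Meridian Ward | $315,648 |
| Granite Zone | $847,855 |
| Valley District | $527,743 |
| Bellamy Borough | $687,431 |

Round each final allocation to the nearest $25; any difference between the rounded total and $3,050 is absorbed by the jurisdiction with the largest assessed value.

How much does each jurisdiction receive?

Meridian Ward: $400 | Granite Zone: $1,100 | Valley District: $675 | Bellamy Borough: $875

Total assessed value = 315,648 + 847,855 + 527,743 + 687,431 = 2,378,677.
Unrounded shares: Meridian Ward 404.73; Granite Zone 1,087.14; Valley District 676.69; Bellamy Borough 881.44.
Rounded to nearest $25: Meridian Ward $400; Granite Zone $1,075; Valley District $675; Bellamy Borough $875. Sum = $3,025.
Difference $3,050 − $3,025 = +$25 applied to largest assessed value (Granite Zone): Granite Zone becomes $1,100.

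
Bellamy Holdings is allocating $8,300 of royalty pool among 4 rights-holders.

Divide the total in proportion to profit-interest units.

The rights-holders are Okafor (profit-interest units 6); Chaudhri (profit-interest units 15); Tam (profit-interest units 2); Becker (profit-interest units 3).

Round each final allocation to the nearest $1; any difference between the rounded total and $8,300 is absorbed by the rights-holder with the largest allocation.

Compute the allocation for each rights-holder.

Combined profit-interest units = 26.
Raw shares: Okafor 6/26 × $8,300 = 1,915.38; Chaudhri 15/26 × $8,300 = 4,788.46; Tam 2/26 × $8,300 = 638.46; Becker 3/26 × $8,300 = 957.69.
Rounded to nearest $1: Okafor $1,915; Chaudhri $4,788; Tam $638; Becker $958. Sum = $8,299.
Difference $8,300 − $8,299 = +$1 applied to largest allocation (Chaudhri): Chaudhri becomes $4,789.

Okafor: $1,915 | Chaudhri: $4,789 | Tam: $638 | Becker: $958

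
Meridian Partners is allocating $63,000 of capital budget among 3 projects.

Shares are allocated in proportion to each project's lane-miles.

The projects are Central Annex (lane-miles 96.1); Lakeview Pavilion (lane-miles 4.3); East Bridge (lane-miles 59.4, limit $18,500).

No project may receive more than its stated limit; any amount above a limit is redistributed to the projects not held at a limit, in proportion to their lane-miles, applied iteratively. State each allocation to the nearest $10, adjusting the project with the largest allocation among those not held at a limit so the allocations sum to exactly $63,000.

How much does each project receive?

Sum of lane-miles: 159.8.
Unconstrained shares: Central Annex 37,886.73; Lakeview Pavilion 1,695.24; East Bridge 23,418.02.
Held at cap: East Bridge ($18,500); balance $44,500 reallocated over remaining lane-miles 100.4.
Redistributed shares: Central Annex 42,594.12 → $42,590; Lakeview Pavilion 1,905.88 → $1,910.

Central Annex: $42,590 | Lakeview Pavilion: $1,910 | East Bridge: $18,500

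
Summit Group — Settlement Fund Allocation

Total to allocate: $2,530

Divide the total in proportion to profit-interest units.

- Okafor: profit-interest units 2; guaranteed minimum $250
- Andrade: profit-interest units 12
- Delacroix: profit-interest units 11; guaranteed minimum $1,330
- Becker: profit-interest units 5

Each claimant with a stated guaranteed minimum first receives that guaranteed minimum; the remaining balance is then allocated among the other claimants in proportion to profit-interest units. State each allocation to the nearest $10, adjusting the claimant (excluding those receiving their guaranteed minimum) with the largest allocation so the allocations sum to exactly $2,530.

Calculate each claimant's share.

Fund the minimums — Okafor $250; Delacroix $1,330. Residual $950.
Residual split over remaining profit-interest units 17: Andrade 670.59 → $670; Becker 279.41 → $280.

Okafor: $250 | Andrade: $670 | Delacroix: $1,330 | Becker: $280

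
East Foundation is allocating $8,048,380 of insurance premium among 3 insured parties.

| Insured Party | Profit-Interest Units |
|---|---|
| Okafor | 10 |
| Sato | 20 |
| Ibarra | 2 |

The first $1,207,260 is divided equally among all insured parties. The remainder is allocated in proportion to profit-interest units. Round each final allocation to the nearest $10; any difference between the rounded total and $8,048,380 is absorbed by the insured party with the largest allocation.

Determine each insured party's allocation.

Okafor: $2,540,270 | Sato: $4,678,120 | Ibarra: $829,990

Equal tier: $1,207,260 ÷ 3 = $402,420 apiece.
Remainder $6,841,120 by profit-interest units (total 32): Okafor 2,137,850.00 → $2,137,850; Sato 4,275,700.00 → $4,275,700; Ibarra 427,570.00 → $427,570.
Totals: Okafor $402,420 + $2,137,850 = $2,540,270; Sato $402,420 + $4,275,700 = $4,678,120; Ibarra $402,420 + $427,570 = $829,990.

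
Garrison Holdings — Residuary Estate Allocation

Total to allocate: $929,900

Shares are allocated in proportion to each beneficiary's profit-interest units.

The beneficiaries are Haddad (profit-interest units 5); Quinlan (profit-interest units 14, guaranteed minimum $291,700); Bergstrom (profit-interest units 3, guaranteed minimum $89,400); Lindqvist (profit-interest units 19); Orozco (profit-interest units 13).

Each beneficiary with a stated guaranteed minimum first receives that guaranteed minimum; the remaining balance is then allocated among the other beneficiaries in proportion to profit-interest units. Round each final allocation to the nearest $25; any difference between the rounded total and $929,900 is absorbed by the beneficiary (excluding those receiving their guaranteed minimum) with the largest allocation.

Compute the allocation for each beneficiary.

Haddad: $74,150 | Quinlan: $291,700 | Bergstrom: $89,400 | Lindqvist: $281,825 | Orozco: $192,825

Minimums first: Quinlan $291,700; Bergstrom $89,400. Residual $548,800.
Residual split over remaining profit-interest units 37: Haddad 74,162.16 → $74,150; Lindqvist 281,816.22 → $281,825; Orozco 192,821.62 → $192,825.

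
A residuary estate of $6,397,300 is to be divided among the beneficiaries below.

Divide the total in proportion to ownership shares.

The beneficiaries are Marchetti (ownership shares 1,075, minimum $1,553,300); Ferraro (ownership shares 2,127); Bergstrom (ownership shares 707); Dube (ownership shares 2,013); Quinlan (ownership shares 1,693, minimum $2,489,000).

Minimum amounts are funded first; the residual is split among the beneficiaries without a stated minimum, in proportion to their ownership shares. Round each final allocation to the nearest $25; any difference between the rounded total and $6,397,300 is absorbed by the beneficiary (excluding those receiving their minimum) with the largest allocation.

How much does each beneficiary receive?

Minimums first: Marchetti $1,553,300; Quinlan $2,489,000. Remaining pool $2,355,000.
Remaining pool split over remaining ownership shares 4,847: Ferraro 1,033,440.27 → $1,033,450; Bergstrom 343,508.36 → $343,500; Dube 978,051.37 → $978,050.

Marchetti: $1,553,300 | Ferraro: $1,033,450 | Bergstrom: $343,500 | Dube: $978,050 | Quinlan: $2,489,000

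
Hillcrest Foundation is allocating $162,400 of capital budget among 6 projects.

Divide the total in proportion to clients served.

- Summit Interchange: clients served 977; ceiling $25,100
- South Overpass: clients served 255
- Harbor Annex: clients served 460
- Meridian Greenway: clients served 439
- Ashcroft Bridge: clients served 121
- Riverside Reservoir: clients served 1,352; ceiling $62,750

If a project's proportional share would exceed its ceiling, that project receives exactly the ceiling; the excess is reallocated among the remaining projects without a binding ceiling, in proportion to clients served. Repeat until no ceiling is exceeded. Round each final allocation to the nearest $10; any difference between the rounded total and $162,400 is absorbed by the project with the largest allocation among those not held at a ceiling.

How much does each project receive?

Summit Interchange: $25,100; South Overpass: $14,910; Harbor Annex: $26,900; Meridian Greenway: $25,670; Ashcroft Bridge: $7,070; Riverside Reservoir: $62,750

Clients served total: 3,604.
Unconstrained shares: Summit Interchange 44,024.64; South Overpass 11,490.57; Harbor Annex 20,728.08; Meridian Greenway 19,781.80; Ashcroft Bridge 5,452.39; Riverside Reservoir 60,922.53.
Cap binds for Summit Interchange ($25,100); balance $137,300 reallocated over remaining clients served 2,627.
Cap binds for Riverside Reservoir ($62,750); balance $74,550 reallocated over remaining clients served 1,275.
Redistributed shares: South Overpass 14,910.00 → $14,910; Harbor Annex 26,896.47 → $26,900; Meridian Greenway 25,668.59 → $25,670; Ashcroft Bridge 7,074.94 → $7,070.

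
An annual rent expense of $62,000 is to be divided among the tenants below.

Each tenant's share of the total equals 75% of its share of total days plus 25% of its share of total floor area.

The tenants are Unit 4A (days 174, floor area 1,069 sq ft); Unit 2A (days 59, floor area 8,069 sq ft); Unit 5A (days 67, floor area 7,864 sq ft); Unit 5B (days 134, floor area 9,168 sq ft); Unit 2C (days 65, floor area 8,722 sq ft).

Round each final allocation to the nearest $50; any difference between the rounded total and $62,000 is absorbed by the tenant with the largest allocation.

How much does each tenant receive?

Days total 499; floor area total 34,892.
Composite weights (75% days + 25% floor area): Unit 4A 0.2692; Unit 2A 0.1465; Unit 5A 0.1570; Unit 5B 0.2671; Unit 2C 0.1602.
Proportional shares: Unit 4A 16,689.31; Unit 2A 9,082.47; Unit 5A 9,736.90; Unit 5B 16,559.66; Unit 2C 9,931.67.
Rounded to nearest $50: Unit 4A $16,700; Unit 2A $9,100; Unit 5A $9,750; Unit 5B $16,550; Unit 2C $9,950. Sum = $62,050.
Difference $62,000 − $62,050 = −$50 applied to largest allocation (Unit 4A): Unit 4A becomes $16,650.

Unit 4A: $16,650 | Unit 2A: $9,100 | Unit 5A: $9,750 | Unit 5B: $16,550 | Unit 2C: $9,950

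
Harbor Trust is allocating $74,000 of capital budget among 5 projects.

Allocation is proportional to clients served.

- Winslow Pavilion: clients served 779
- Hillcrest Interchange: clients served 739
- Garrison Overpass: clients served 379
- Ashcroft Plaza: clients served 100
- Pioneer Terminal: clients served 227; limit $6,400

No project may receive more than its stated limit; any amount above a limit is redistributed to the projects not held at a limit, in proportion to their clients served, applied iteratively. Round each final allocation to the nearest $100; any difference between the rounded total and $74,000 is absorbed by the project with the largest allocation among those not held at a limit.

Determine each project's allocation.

Sum of clients served: 2,224.
Pro-rata shares before constraints: Winslow Pavilion 25,919.96; Hillcrest Interchange 24,589.03; Garrison Overpass 12,610.61; Ashcroft Plaza 3,327.34; Pioneer Terminal 7,553.06.
Cap binds for Pioneer Terminal ($6,400); balance $67,600 reallocated over remaining clients served 1,997.
Redistributed shares: Winslow Pavilion 26,369.75 → $26,400; Hillcrest Interchange 25,015.72 → $25,000; Garrison Overpass 12,829.44 → $12,800; Ashcroft Plaza 3,385.08 → $3,400.

Winslow Pavilion: $26,400; Hillcrest Interchange: $25,000; Garrison Overpass: $12,800; Ashcroft Plaza: $3,400; Pioneer Terminal: $6,400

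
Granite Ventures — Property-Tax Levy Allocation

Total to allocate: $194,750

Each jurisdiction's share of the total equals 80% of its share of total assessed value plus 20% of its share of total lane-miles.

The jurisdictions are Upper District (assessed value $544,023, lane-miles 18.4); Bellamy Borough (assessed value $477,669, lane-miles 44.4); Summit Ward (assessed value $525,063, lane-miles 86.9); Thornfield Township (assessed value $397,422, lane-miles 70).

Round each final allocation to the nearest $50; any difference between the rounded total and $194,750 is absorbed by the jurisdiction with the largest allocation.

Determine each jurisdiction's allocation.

Upper District: $46,850; Bellamy Borough: $46,150; Summit Ward: $57,500; Thornfield Township: $44,250

Assessed value total 1,944,177; lane-miles total 219.7.
Composite weights (80% assessed value + 20% lane-miles): Upper District 0.2406; Bellamy Borough 0.2370; Summit Ward 0.2952; Thornfield Township 0.2273.
Pro-rata amounts: Upper District 46,858.31; Bellamy Borough 46,150.39; Summit Ward 57,483.09; Thornfield Township 44,258.21.
At nearest $50: Upper District $46,850; Bellamy Borough $46,150; Summit Ward $57,500; Thornfield Township $44,250. Sum = $194,750.
No rounding difference to absorb.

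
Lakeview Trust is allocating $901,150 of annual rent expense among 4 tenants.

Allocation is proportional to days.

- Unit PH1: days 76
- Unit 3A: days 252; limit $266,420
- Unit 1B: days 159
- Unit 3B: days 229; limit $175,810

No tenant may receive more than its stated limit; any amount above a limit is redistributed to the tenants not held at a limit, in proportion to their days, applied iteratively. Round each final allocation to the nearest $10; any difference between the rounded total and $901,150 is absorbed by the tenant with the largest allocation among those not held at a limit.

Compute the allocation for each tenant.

Total days = 716.
Pro-rata shares before constraints: Unit PH1 95,652.79; Unit 3A 317,164.53; Unit 1B 200,115.71; Unit 3B 288,216.97.
Cap binds for Unit 3A ($266,420), Unit 3B ($175,810); residual $458,920 reallocated over remaining days 235.
Redistributed shares: Unit PH1 148,416.68 → $148,420; Unit 1B 310,503.32 → $310,500.

Unit PH1: $148,420; Unit 3A: $266,420; Unit 1B: $310,500; Unit 3B: $175,810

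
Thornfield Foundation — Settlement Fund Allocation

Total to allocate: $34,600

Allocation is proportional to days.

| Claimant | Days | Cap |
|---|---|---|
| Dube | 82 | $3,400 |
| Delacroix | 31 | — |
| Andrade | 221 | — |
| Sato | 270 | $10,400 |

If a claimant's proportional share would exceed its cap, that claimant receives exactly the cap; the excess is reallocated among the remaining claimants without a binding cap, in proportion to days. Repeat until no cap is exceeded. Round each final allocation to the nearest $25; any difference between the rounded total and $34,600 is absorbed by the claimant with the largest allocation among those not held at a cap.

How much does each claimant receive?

Combined days = 604.
Unconstrained shares: Dube 4,697.35; Delacroix 1,775.83; Andrade 12,659.93; Sato 15,466.89.
Cap binds for Dube ($3,400), Sato ($10,400); residual $20,800 reallocated over remaining days 252.
Shares after redistribution: Delacroix 2,558.73 → $2,550; Andrade 18,241.27 → $18,250.

Dube: $3,400 · Delacroix: $2,550 · Andrade: $18,250 · Sato: $10,400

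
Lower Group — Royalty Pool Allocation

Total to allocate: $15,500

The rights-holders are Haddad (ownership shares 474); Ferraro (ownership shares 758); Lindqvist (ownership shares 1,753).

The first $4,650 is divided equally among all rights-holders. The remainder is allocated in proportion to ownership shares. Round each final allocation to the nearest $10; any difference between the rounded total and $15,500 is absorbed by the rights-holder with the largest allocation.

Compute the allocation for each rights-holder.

Haddad: $3,270 · Ferraro: $4,310 · Lindqvist: $7,920

Equal tier: $4,650 ÷ 3 = $1,550 apiece.
Remainder $10,850 by ownership shares (total 2,985): Haddad 1,722.91 → $1,720; Ferraro 2,755.21 → $2,760; Lindqvist 6,371.88 → $6,370.
Totals: Haddad $1,550 + $1,720 = $3,270; Ferraro $1,550 + $2,760 = $4,310; Lindqvist $1,550 + $6,370 = $7,920.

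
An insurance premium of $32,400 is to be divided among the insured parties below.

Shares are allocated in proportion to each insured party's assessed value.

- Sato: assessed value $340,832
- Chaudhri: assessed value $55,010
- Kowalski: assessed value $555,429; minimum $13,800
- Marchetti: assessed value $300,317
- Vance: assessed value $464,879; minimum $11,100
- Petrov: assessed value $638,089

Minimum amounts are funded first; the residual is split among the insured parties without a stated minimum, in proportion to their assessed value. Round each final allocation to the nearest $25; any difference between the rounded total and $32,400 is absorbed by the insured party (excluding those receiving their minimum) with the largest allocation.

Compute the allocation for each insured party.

Minimums first: Kowalski $13,800; Vance $11,100. Balance $7,500.
Balance split over remaining assessed value 1,334,248: Sato 1,915.87 → $1,925; Chaudhri 309.22 → $300; Marchetti 1,688.13 → $1,700; Petrov 3,586.79 → $3,575.

Sato: $1,925 | Chaudhri: $300 | Kowalski: $13,800 | Marchetti: $1,700 | Vance: $11,100 | Petrov: $3,575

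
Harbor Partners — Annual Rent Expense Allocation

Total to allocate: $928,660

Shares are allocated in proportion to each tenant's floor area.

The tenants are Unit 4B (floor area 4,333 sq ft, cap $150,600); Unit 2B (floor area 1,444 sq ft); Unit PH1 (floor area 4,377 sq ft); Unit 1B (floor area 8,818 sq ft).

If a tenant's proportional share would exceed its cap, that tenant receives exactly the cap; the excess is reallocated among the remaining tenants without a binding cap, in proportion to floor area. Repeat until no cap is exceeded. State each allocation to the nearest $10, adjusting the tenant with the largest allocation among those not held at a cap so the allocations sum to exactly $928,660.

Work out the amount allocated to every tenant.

Combined floor area = 18,972.
Pro-rata shares before constraints: Unit 4B 212,095.92; Unit 2B 70,682.32; Unit PH1 214,249.67; Unit 1B 431,632.08.
Cap binds for Unit 4B ($150,600); remaining pool $778,060 reallocated over remaining floor area 14,639.
Shares after redistribution: Unit 2B 76,748.32 → $76,750; Unit PH1 232,636.70 → $232,640; Unit 1B 468,674.98 → $468,670.

Unit 4B: $150,600 · Unit 2B: $76,750 · Unit PH1: $232,640 · Unit 1B: $468,670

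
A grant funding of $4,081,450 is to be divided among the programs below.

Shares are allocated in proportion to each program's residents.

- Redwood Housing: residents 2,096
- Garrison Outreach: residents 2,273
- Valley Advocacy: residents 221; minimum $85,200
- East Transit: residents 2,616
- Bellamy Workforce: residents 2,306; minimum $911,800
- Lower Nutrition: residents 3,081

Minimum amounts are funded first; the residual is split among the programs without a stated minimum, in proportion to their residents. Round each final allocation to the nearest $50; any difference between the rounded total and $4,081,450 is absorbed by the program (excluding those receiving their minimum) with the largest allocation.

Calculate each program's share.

Redwood Housing: $642,250; Garrison Outreach: $696,500; Valley Advocacy: $85,200; East Transit: $801,600; Bellamy Workforce: $911,800; Lower Nutrition: $944,100

Minimums first: Valley Advocacy $85,200; Bellamy Workforce $911,800. Remaining pool $3,084,450.
Remaining pool split over remaining residents 10,066: Redwood Housing 642,261.79 → $642,250; Garrison Outreach 696,498.59 → $696,500; East Transit 801,601.55 → $801,600; Lower Nutrition 944,088.06 → $944,100.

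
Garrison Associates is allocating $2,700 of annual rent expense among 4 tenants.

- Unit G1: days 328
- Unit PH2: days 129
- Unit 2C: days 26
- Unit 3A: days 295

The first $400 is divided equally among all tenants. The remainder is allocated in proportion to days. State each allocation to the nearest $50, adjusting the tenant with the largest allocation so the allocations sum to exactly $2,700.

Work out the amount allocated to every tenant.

Unit G1: $1,050; Unit PH2: $500; Unit 2C: $200; Unit 3A: $950

Equal tier: $400 ÷ 4 = $100 apiece.
Remainder $2,300 by days (total 778): Unit G1 969.67 → $950; Unit PH2 381.36 → $400; Unit 2C 76.86 → $100; Unit 3A 872.11 → $850.
Totals: Unit G1 $100 + $950 = $1,050; Unit PH2 $100 + $400 = $500; Unit 2C $100 + $100 = $200; Unit 3A $100 + $850 = $950.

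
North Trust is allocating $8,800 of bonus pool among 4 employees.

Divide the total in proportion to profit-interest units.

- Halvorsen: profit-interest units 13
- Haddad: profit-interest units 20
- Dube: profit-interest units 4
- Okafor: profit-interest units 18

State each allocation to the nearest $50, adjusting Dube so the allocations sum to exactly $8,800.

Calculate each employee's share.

Sum of profit-interest units: 55.
Unrounded shares: Halvorsen 13/55 × $8,800 = 2,080.00; Haddad 20/55 × $8,800 = 3,200.00; Dube 4/55 × $8,800 = 640.00; Okafor 18/55 × $8,800 = 2,880.00.
After rounding ($50): Halvorsen $2,100; Haddad $3,200; Dube $650; Okafor $2,900. Sum = $8,850.
Difference $8,800 − $8,850 = −$50 applied to Dube: Dube becomes $600.

Halvorsen: $2,100 | Haddad: $3,200 | Dube: $600 | Okafor: $2,900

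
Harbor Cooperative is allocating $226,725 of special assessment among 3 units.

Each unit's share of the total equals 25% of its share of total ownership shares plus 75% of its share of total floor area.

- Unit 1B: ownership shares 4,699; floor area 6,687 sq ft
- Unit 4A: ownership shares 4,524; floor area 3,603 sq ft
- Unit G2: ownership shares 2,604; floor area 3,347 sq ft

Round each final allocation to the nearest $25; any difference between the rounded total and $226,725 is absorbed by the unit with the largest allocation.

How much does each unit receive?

Ownership shares total 11,827; floor area total 13,637.
Combined weights (25% ownership shares + 75% floor area): Unit 1B 0.4671; Unit 4A 0.2938; Unit G2 0.2391.
Unrounded shares: Unit 1B 105,902.26; Unit 4A 66,608.27; Unit G2 54,214.47.
After rounding ($25): Unit 1B $105,900; Unit 4A $66,600; Unit G2 $54,225. Sum = $226,725.
No rounding difference to absorb.

Unit 1B: $105,900; Unit 4A: $66,600; Unit G2: $54,225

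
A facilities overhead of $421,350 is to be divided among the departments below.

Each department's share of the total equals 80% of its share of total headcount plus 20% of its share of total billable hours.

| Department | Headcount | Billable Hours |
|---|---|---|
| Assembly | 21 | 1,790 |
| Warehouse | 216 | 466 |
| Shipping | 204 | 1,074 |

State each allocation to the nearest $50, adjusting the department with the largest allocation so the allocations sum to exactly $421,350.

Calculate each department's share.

Assembly: $61,350; Warehouse: $176,900; Shipping: $183,100

Totals — headcount 441, billable hours 3,330.
Combined weights (80% headcount + 20% billable hours): Assembly 0.1456; Warehouse 0.4198; Shipping 0.4346.
Unrounded shares: Assembly 61,349.72; Warehouse 176,893.15; Shipping 183,107.14.
Rounded to nearest $50: Assembly $61,350; Warehouse $176,900; Shipping $183,100. Sum = $421,350.
No rounding difference to absorb.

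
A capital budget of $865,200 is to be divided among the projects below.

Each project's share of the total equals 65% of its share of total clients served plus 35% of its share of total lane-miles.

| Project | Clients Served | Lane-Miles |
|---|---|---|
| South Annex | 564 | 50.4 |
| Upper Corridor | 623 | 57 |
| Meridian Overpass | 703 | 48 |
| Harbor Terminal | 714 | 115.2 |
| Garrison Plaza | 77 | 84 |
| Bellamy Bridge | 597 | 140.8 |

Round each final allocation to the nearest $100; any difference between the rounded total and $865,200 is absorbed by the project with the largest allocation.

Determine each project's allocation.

South Annex: $127,600 | Upper Corridor: $141,700 | Meridian Overpass: $149,900 | Harbor Terminal: $192,900 | Garrison Plaza: $64,600 | Bellamy Bridge: $188,500

Totals — clients served 3,278, lane-miles 495.4.
Blended shares (65% clients served + 35% lane-miles): South Annex 0.1474; Upper Corridor 0.1638; Meridian Overpass 0.1733; Harbor Terminal 0.2230; Garrison Plaza 0.0746; Bellamy Bridge 0.2179.
Unrounded shares: South Annex 127,568.61; Upper Corridor 141,725.11; Meridian Overpass 149,948.69; Harbor Terminal 192,912.79; Garrison Plaza 64,556.41; Bellamy Bridge 188,488.39.
After rounding ($100): South Annex $127,600; Upper Corridor $141,700; Meridian Overpass $149,900; Harbor Terminal $192,900; Garrison Plaza $64,600; Bellamy Bridge $188,500. Sum = $865,200.
Sum already equals the total — no adjustment.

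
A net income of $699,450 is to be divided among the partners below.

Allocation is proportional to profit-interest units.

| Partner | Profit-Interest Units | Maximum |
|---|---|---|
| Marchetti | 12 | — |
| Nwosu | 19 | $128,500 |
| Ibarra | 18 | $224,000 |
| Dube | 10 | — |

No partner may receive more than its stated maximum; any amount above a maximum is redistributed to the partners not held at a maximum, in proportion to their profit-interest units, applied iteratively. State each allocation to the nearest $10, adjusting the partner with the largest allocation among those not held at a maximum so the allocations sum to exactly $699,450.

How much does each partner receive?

Total profit-interest units = 59.
Proportional shares (ignoring caps): Marchetti 142,261.02; Nwosu 225,246.61; Ibarra 213,391.53; Dube 118,550.85.
Capped: Nwosu ($128,500); remaining pool $570,950 reallocated over remaining profit-interest units 40.
Capped: Ibarra ($224,000); remaining pool $346,950 reallocated over remaining profit-interest units 22.
Shares after redistribution: Marchetti 189,245.45 → $189,250; Dube 157,704.55 → $157,700.

Marchetti: $189,250 · Nwosu: $128,500 · Ibarra: $224,000 · Dube: $157,700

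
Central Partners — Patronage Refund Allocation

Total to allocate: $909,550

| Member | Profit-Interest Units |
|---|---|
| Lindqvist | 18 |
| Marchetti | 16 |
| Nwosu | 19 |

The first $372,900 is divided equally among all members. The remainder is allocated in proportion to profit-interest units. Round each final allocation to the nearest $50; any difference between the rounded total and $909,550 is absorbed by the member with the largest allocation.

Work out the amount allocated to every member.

$372,900 shared equally gives $124,300 per member.
Remainder $536,650 by profit-interest units (total 53): Lindqvist 182,258.49 → $182,250; Marchetti 162,007.55 → $162,000; Nwosu 192,383.96 → $192,400.
Totals: Lindqvist $124,300 + $182,250 = $306,550; Marchetti $124,300 + $162,000 = $286,300; Nwosu $124,300 + $192,400 = $316,700.

Lindqvist: $306,550 | Marchetti: $286,300 | Nwosu: $316,700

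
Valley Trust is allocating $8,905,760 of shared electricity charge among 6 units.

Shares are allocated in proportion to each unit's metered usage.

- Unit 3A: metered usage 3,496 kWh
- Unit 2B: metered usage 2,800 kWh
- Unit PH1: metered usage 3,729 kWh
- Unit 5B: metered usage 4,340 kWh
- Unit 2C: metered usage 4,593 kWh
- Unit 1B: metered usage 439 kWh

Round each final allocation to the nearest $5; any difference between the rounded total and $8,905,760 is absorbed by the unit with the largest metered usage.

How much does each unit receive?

Sum of metered usage: 19,397.
Proportional shares: Unit 3A 3,496/19,397 × $8,905,760 = 1,605,121.25; Unit 2B 2,800/19,397 × $8,905,760 = 1,285,566.22; Unit PH1 3,729/19,397 × $8,905,760 = 1,712,098.73; Unit 5B 4,340/19,397 × $8,905,760 = 1,992,627.64; Unit 2C 4,593/19,397 × $8,905,760 = 2,108,787.73; Unit 1B 439/19,397 × $8,905,760 = 201,558.42.
At nearest $5: Unit 3A $1,605,120; Unit 2B $1,285,565; Unit PH1 $1,712,100; Unit 5B $1,992,630; Unit 2C $2,108,790; Unit 1B $201,560. Sum = $8,905,765.
Difference $8,905,760 − $8,905,765 = −$5 applied to largest metered usage (Unit 2C): Unit 2C becomes $2,108,785.

Unit 3A: $1,605,120 | Unit 2B: $1,285,565 | Unit PH1: $1,712,100 | Unit 5B: $1,992,630 | Unit 2C: $2,108,785 | Unit 1B: $201,560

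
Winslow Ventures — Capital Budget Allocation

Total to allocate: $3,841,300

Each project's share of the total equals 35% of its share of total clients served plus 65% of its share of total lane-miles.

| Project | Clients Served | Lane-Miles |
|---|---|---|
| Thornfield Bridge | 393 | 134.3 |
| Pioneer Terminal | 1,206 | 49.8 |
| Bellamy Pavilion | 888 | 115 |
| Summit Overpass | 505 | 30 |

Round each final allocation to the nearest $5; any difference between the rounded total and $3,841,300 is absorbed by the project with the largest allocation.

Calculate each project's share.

Totals — clients served 2,992, lane-miles 329.1.
Composite weights (35% clients served + 65% lane-miles): Thornfield Bridge 0.3112; Pioneer Terminal 0.2394; Bellamy Pavilion 0.3310; Summit Overpass 0.1183.
Proportional shares: Thornfield Bridge 1,195,513.65; Pioneer Terminal 919,743.07; Bellamy Pavilion 1,271,514.92; Summit Overpass 454,528.37.
Rounded to nearest $5: Thornfield Bridge $1,195,515; Pioneer Terminal $919,745; Bellamy Pavilion $1,271,515; Summit Overpass $454,530. Sum = $3,841,305.
Difference $3,841,300 − $3,841,305 = −$5 applied to largest allocation (Bellamy Pavilion): Bellamy Pavilion becomes $1,271,510.

Thornfield Bridge: $1,195,515 · Pioneer Terminal: $919,745 · Bellamy Pavilion: $1,271,510 · Summit Overpass: $454,530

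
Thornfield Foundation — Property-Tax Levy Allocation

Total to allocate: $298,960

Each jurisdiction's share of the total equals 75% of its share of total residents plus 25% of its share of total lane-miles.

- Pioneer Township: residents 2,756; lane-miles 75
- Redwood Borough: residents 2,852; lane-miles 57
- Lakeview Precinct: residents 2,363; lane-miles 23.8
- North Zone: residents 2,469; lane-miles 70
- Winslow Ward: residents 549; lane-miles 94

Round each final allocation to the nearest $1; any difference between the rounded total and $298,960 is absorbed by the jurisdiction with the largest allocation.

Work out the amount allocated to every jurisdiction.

Totals — residents 10,989, lane-miles 319.8.
Blended shares (75% residents + 25% lane-miles): Pioneer Township 0.2467; Redwood Borough 0.2392; Lakeview Precinct 0.1799; North Zone 0.2232; Winslow Ward 0.1110.
Unrounded shares: Pioneer Township 73,761.68; Redwood Borough 71,513.71; Lakeview Precinct 53,777.01; North Zone 66,737.18; Winslow Ward 33,170.42.
Rounded to nearest $1: Pioneer Township $73,762; Redwood Borough $71,514; Lakeview Precinct $53,777; North Zone $66,737; Winslow Ward $33,170. Sum = $298,960.
Sum already equals the total — no adjustment.

Pioneer Township: $73,762 | Redwood Borough: $71,514 | Lakeview Precinct: $53,777 | North Zone: $66,737 | Winslow Ward: $33,170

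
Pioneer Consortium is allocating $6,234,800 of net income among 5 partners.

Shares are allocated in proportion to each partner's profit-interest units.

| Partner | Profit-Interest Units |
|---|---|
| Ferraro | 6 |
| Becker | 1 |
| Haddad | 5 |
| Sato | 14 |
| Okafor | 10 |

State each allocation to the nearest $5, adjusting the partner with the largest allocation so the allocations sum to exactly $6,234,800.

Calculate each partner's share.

Combined profit-interest units = 36.
Pro-rata amounts: Ferraro 6/36 × $6,234,800 = 1,039,133.33; Becker 1/36 × $6,234,800 = 173,188.89; Haddad 5/36 × $6,234,800 = 865,944.44; Sato 14/36 × $6,234,800 = 2,424,644.44; Okafor 10/36 × $6,234,800 = 1,731,888.89.
Rounded to nearest $5: Ferraro $1,039,135; Becker $173,190; Haddad $865,945; Sato $2,424,645; Okafor $1,731,890. Sum = $6,234,805.
Difference $6,234,800 − $6,234,805 = −$5 applied to largest allocation (Sato): Sato becomes $2,424,640.

Ferraro: $1,039,135 · Becker: $173,190 · Haddad: $865,945 · Sato: $2,424,640 · Okafor: $1,731,890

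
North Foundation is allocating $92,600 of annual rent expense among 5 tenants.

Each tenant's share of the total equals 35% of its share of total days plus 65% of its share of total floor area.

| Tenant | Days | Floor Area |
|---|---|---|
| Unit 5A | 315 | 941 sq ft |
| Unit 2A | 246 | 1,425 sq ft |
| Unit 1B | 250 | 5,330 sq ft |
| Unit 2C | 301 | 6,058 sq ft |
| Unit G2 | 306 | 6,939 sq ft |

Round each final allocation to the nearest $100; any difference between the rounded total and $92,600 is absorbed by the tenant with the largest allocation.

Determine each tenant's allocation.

Days total 1,418; floor area total 20,693.
Blended shares (35% days + 65% floor area): Unit 5A 0.1073; Unit 2A 0.1055; Unit 1B 0.2291; Unit 2C 0.2646; Unit G2 0.2935.
Raw shares: Unit 5A 9,936.78; Unit 2A 9,767.53; Unit 1B 21,217.47; Unit 2C 24,500.68; Unit G2 27,177.54.
At nearest $100: Unit 5A $9,900; Unit 2A $9,800; Unit 1B $21,200; Unit 2C $24,500; Unit G2 $27,200. Sum = $92,600.
Sum already equals the total — no adjustment.

Unit 5A: $9,900 | Unit 2A: $9,800 | Unit 1B: $21,200 | Unit 2C: $24,500 | Unit G2: $27,200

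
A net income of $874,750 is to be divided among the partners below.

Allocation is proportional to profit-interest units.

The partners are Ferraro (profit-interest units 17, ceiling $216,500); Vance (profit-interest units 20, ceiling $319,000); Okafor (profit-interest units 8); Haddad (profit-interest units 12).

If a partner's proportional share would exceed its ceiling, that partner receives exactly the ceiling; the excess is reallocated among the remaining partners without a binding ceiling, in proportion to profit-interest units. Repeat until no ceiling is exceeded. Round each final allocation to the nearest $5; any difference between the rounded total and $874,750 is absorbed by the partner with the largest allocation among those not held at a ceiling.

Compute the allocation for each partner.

Total profit-interest units = 57.
Proportional shares (ignoring caps): Ferraro 260,890.35; Vance 306,929.82; Okafor 122,771.93; Haddad 184,157.89.
Held at cap: Ferraro ($216,500); remaining pool $658,250 reallocated over remaining profit-interest units 40.
Held at cap: Vance ($319,000); remaining pool $339,250 reallocated over remaining profit-interest units 20.
Remaining shares: Okafor 135,700.00 → $135,700; Haddad 203,550.00 → $203,550.

Ferraro: $216,500; Vance: $319,000; Okafor: $135,700; Haddad: $203,550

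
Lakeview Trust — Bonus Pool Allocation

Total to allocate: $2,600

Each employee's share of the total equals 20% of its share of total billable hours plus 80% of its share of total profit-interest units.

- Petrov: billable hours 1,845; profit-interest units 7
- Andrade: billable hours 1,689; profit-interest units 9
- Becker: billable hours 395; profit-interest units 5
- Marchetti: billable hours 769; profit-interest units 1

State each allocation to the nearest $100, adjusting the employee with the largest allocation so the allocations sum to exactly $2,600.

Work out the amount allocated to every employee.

Totals — billable hours 4,698, profit-interest units 22.
Blended shares (20% billable hours + 80% profit-interest units): Petrov 0.3331; Andrade 0.3992; Becker 0.1986; Marchetti 0.0691.
Pro-rata amounts: Petrov 866.03; Andrade 1,037.86; Becker 516.45; Marchetti 179.66.
After rounding ($100): Petrov $900; Andrade $1,000; Becker $500; Marchetti $200. Sum = $2,600.
Rounded total matches; no reconciliation needed.

Petrov: $900 | Andrade: $1,000 | Becker: $500 | Marchetti: $200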